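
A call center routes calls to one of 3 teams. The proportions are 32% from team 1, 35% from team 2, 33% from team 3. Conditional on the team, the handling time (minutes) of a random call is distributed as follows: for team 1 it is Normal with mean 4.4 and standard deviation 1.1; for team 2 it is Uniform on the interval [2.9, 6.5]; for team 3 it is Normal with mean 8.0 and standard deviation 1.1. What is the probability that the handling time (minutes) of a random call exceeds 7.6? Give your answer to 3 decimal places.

0.212

Conditional on each team, P(X > 7.6): 1: 0.00181241; 2: 0; 3: 0.641935.
By total probability, P(X > 7.6) = 0.32·0.00181241 + 0.35·0 + 0.33·0.641935 = 0.212419.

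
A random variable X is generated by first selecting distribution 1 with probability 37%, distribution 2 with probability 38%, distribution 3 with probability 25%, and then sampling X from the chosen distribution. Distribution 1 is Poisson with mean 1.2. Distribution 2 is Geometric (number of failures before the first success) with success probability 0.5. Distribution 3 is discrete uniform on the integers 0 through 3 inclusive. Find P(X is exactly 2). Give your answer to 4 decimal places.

Conditional on each component, P(X = 2): 1: 0.21686; 2: 0.125; 3: 0.25.
By total probability, P(X = 2) = 0.37·0.21686 + 0.38·0.125 + 0.25·0.25 = 0.190238.

0.1902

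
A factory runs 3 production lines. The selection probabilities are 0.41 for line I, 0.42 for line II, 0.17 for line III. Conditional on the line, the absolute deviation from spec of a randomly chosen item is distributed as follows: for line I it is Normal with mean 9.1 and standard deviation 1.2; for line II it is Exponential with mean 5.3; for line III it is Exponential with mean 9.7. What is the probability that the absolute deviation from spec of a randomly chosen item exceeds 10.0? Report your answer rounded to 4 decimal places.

0.2172

Conditional on each line, P(X > 10.0): I: 0.226627; II: 0.151557; III: 0.356676.
By total probability, P(X > 10.0) = 0.41·0.226627 + 0.42·0.151557 + 0.17·0.356676 = 0.217206.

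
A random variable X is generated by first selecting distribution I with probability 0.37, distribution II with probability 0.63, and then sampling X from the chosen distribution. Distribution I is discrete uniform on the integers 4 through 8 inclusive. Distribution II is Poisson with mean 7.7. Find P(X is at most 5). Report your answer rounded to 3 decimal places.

0.287

Conditional on each component, P(X ≤ 5): I: 0.4; II: 0.220287.
By total probability, P(X ≤ 5) = 0.37·0.4 + 0.63·0.220287 = 0.286781.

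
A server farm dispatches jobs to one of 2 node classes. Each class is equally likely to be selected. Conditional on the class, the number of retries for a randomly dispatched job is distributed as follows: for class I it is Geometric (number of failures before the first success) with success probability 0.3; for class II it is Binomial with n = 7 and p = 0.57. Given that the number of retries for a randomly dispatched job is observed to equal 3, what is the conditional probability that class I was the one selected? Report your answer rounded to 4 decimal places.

Likelihoods P(X=3 | ·): I: 0.1029; II: 0.221598.
Posterior ∝ prior × likelihood. Numerator for I: 0.5·0.1029 = 0.05145.
Normalizing constant: 0.5·0.1029 + 0.5·0.221598 = 0.162249.
P(I | observation) = 0.05145 / 0.162249 = 0.317105.

0.3171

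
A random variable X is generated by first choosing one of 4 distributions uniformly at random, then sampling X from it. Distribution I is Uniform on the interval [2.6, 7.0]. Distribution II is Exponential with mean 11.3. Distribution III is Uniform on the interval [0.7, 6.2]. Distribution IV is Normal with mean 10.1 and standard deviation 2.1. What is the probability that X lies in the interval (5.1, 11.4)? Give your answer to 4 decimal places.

Conditional on each component, P(5.1 < X < 11.4): I: 0.431818; II: 0.272144; III: 0.2; IV: 0.723424.
By total probability, P(5.1 < X < 11.4) = 0.25·0.431818 + 0.25·0.272144 + 0.25·0.2 + 0.25·0.723424 = 0.406846.

0.4068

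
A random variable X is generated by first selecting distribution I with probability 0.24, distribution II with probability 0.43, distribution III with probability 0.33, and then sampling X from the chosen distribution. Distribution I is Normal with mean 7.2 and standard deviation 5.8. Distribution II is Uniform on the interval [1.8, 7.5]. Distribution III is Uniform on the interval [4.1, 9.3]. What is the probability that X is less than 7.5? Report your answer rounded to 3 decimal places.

0.771

Conditional on each component, P(X < 7.5): I: 0.520626; II: 1; III: 0.653846.
By total probability, P(X < 7.5) = 0.24·0.520626 + 0.43·1 + 0.33·0.653846 = 0.770719.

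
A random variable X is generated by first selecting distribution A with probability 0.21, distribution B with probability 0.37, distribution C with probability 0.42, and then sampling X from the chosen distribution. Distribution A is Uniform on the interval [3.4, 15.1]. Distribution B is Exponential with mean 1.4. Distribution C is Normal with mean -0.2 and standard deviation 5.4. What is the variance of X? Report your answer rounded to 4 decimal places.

28.4303

Per component, A: μ=9.25, E[X²]=96.97; B: μ=1.4, E[X²]=3.92; C: μ=-0.2, E[X²]=29.2.
E[X] = 0.21·9.25 + 0.37·1.4 + 0.42·-0.2 = 2.3765.
E[X²] = 0.21·96.97 + 0.37·3.92 + 0.42·29.2 = 34.0781.
Var(X) = E[X²] − (E[X])² = 34.0781 − 5.64775 = 28.4303.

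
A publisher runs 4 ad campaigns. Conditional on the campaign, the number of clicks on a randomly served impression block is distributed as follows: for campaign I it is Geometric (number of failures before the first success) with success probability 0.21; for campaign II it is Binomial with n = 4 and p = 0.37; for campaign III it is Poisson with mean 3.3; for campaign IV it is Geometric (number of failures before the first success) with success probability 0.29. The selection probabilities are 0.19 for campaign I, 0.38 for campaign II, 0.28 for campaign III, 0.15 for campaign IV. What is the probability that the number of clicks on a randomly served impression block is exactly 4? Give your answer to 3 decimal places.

0.085

Conditional on each campaign, P(X = 4): I: 0.0817952; II: 0.0187416; III: 0.182252; IV: 0.0736939.
By total probability, P(X = 4) = 0.19·0.0817952 + 0.38·0.0187416 + 0.28·0.182252 + 0.15·0.0736939 = 0.0847476.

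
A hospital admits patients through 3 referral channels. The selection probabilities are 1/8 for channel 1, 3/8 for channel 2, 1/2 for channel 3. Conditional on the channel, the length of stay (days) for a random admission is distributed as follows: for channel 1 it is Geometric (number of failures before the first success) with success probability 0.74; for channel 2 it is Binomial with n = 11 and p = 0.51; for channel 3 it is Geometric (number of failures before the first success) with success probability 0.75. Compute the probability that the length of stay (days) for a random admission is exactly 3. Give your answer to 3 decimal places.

Conditional on each channel, P(X = 3): 1: 0.0130062; 2: 0.0727383; 3: 0.0117188.
By total probability, P(X = 3) = 0.125·0.0130062 + 0.375·0.0727383 + 0.5·0.0117188 = 0.034762.

0.035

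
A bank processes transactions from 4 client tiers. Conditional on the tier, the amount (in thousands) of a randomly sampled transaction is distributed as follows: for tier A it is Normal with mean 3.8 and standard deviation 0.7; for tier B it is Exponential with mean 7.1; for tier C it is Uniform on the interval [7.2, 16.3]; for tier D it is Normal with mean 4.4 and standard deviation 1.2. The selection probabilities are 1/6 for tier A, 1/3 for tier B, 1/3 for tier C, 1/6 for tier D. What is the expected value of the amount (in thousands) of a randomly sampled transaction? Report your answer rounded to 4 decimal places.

7.6500

Component means — A: 3.8; B: 7.1; C: 11.75; D: 4.4.
E[X] = 0.166667·3.8 + 0.333333·7.1 + 0.333333·11.75 + 0.166667·4.4 = 7.65.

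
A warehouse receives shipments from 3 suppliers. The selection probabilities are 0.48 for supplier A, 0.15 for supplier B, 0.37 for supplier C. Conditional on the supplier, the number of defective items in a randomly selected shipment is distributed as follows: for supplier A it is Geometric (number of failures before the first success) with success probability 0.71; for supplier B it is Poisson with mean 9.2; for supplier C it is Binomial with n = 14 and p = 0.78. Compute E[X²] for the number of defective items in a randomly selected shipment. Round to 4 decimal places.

For each component E[X²] = Var + (mean)², giving A: 0.742115; B: 93.84; C: 121.649.
Overall E[X²] = 0.48·0.742115 + 0.15·93.84 + 0.37·121.649 = 59.4423.

59.4423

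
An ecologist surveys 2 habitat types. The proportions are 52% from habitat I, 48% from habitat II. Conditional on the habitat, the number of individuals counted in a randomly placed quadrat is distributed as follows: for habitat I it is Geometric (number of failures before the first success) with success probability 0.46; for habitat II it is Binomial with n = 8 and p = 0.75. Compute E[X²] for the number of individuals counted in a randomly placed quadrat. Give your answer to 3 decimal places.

20.044

For each component E[X²] = Var + (mean)², giving I: 3.93006; II: 37.5.
Overall E[X²] = 0.52·3.93006 + 0.48·37.5 = 20.0436.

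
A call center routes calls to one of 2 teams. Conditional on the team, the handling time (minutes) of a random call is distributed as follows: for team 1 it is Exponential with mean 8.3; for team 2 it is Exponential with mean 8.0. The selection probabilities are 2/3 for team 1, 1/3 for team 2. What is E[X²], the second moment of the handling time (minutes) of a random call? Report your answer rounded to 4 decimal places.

For each component E[X²] = Var + (mean)², giving 1: 137.78; 2: 128.
Overall E[X²] = 0.666667·137.78 + 0.333333·128 = 134.52.

134.5200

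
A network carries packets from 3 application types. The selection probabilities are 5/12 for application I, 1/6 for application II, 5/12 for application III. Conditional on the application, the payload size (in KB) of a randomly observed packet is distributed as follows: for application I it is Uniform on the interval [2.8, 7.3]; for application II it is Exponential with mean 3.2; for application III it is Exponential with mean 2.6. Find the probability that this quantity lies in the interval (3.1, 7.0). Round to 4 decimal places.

Conditional on each application, P(3.1 < X < 7.0): I: 0.866667; II: 0.26736; III: 0.235796.
By total probability, P(3.1 < X < 7.0) = 0.416667·0.866667 + 0.166667·0.26736 + 0.416667·0.235796 = 0.503919.

0.5039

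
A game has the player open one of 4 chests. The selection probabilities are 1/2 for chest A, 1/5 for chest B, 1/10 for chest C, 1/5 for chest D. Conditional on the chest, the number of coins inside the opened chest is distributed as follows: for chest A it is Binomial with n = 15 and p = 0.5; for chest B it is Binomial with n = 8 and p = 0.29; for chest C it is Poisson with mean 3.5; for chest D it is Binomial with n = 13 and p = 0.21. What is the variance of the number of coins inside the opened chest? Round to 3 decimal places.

8.791

Per component, A: μ=7.5, E[X²]=60; B: μ=2.32, E[X²]=7.0296; C: μ=3.5, E[X²]=15.75; D: μ=2.73, E[X²]=9.6096.
E[X] = 0.5·7.5 + 0.2·2.32 + 0.1·3.5 + 0.2·2.73 = 5.11.
E[X²] = 0.5·60 + 0.2·7.0296 + 0.1·15.75 + 0.2·9.6096 = 34.9028.
Var(X) = E[X²] − (E[X])² = 34.9028 − 26.1121 = 8.79074.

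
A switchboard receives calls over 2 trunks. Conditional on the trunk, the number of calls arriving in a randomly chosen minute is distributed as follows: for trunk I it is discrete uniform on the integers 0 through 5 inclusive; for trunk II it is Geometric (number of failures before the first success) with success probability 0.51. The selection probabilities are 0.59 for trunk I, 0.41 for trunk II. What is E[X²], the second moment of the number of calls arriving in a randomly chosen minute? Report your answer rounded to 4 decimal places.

6.5592

For each component E[X²] = Var + (mean)², giving I: 9.16667; II: 2.807.
Overall E[X²] = 0.59·9.16667 + 0.41·2.807 = 6.5592.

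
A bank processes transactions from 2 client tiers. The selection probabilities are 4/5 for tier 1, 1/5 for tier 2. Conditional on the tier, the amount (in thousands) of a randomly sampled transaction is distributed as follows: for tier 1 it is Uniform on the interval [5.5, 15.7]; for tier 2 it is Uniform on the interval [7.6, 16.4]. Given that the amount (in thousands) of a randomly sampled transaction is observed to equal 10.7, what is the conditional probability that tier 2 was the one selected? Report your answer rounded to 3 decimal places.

Likelihoods f(10.7 | ·): 1: 0.0980392; 2: 0.113636.
Posterior ∝ prior × likelihood. Numerator for 2: 0.2·0.113636 = 0.0227273.
Normalizing constant: 0.8·0.0980392 + 0.2·0.113636 = 0.101159.
P(2 | observation) = 0.0227273 / 0.101159 = 0.22467.

0.225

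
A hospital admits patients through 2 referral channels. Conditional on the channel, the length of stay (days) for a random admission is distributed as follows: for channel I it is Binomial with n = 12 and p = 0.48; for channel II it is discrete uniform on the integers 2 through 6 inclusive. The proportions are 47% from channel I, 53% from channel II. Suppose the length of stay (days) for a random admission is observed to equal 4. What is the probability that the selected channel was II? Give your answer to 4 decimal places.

Likelihoods P(X=4 | ·): I: 0.140474; II: 0.2.
Posterior ∝ prior × likelihood. Numerator for II: 0.53·0.2 = 0.106.
Normalizing constant: 0.47·0.140474 + 0.53·0.2 = 0.172023.
P(II | observation) = 0.106 / 0.172023 = 0.616197.

0.6162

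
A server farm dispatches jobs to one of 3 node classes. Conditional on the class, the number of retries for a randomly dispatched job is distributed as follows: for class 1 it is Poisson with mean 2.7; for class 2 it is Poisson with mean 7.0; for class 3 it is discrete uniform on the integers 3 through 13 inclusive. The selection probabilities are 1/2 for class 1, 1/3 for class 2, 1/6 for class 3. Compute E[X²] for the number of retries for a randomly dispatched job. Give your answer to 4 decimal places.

For each component E[X²] = Var + (mean)², giving 1: 9.99; 2: 56; 3: 74.
Overall E[X²] = 0.5·9.99 + 0.333333·56 + 0.166667·74 = 35.995.

35.9950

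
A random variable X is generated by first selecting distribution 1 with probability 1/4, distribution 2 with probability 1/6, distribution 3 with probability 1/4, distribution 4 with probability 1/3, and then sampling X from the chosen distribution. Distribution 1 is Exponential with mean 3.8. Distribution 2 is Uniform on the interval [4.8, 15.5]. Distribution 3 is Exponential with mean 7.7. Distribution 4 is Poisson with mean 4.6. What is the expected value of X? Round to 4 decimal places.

Component means — 1: 3.8; 2: 10.15; 3: 7.7; 4: 4.6.
E[X] = 0.25·3.8 + 0.166667·10.15 + 0.25·7.7 + 0.333333·4.6 = 6.1.

6.1000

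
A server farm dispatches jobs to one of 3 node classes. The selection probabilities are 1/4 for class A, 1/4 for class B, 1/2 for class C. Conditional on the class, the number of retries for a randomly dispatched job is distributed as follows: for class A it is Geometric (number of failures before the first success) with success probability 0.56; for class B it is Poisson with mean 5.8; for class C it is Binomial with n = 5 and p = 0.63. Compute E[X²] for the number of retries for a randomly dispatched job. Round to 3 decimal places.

15.909

For each component E[X²] = Var + (mean)², giving A: 2.02041; B: 39.44; C: 11.088.
Overall E[X²] = 0.25·2.02041 + 0.25·39.44 + 0.5·11.088 = 15.9091.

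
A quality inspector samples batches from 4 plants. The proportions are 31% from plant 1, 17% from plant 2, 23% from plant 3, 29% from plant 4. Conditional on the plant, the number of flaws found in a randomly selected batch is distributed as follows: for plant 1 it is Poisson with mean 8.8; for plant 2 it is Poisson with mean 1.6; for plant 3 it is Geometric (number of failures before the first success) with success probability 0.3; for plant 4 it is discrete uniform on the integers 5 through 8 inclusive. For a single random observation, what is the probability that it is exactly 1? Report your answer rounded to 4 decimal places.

0.1036

Conditional on each plant, P(X = 1): 1: 0.00132645; 2: 0.323034; 3: 0.21; 4: 0.
By total probability, P(X = 1) = 0.31·0.00132645 + 0.17·0.323034 + 0.23·0.21 + 0.29·0 = 0.103627.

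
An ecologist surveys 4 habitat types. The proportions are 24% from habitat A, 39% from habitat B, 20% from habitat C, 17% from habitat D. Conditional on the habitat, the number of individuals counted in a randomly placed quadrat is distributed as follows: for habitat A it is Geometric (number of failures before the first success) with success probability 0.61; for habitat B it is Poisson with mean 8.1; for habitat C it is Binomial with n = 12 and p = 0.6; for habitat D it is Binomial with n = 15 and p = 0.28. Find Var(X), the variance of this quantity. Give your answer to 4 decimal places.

Per component, A: μ=0.639344, E[X²]=1.45687; B: μ=8.1, E[X²]=73.71; C: μ=7.2, E[X²]=54.72; D: μ=4.2, E[X²]=20.664.
E[X] = 0.24·0.639344 + 0.39·8.1 + 0.2·7.2 + 0.17·4.2 = 5.46644.
E[X²] = 0.24·1.45687 + 0.39·73.71 + 0.2·54.72 + 0.17·20.664 = 43.5534.
Var(X) = E[X²] − (E[X])² = 43.5534 − 29.882 = 13.6714.

13.6714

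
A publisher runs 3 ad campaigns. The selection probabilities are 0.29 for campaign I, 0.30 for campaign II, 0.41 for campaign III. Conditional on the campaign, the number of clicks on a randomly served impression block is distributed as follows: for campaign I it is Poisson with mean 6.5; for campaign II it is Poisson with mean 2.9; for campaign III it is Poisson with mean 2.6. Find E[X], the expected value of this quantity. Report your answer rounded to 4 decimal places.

3.8210

Component means — I: 6.5; II: 2.9; III: 2.6.
E[X] = 0.29·6.5 + 0.3·2.9 + 0.41·2.6 = 3.821.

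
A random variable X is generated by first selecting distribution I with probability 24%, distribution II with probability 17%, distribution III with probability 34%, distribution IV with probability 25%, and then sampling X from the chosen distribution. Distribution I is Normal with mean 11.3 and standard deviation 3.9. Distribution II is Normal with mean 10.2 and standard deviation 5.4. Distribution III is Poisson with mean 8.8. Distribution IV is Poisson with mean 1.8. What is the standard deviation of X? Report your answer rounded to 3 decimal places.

Per component, I: μ=11.3, E[X²]=142.9; II: μ=10.2, E[X²]=133.2; III: μ=8.8, E[X²]=86.24; IV: μ=1.8, E[X²]=5.04.
E[X] = 0.24·11.3 + 0.17·10.2 + 0.34·8.8 + 0.25·1.8 = 7.888.
E[X²] = 0.24·142.9 + 0.17·133.2 + 0.34·86.24 + 0.25·5.04 = 87.5216.
Var(X) = E[X²] − (E[X])² = 87.5216 − 62.2205 = 25.3011.
SD(X) = √25.3011 = 5.03002.

5.030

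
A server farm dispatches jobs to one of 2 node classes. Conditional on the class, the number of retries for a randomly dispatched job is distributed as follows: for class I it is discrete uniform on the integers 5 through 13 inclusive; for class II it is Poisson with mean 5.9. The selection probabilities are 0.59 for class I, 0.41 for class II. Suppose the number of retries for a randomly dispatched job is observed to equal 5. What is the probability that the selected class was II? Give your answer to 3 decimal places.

0.505

Likelihoods P(X=5 | ·): I: 0.111111; II: 0.163208.
Posterior ∝ prior × likelihood. Numerator for II: 0.41·0.163208 = 0.0669153.
Normalizing constant: 0.59·0.111111 + 0.41·0.163208 = 0.132471.
P(II | observation) = 0.0669153 / 0.132471 = 0.505132.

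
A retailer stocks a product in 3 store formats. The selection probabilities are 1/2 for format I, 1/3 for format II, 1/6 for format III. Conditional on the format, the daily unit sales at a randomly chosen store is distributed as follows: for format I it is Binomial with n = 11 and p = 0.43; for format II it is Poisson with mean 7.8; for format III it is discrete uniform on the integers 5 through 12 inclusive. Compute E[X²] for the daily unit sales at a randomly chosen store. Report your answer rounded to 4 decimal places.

For each component E[X²] = Var + (mean)², giving I: 25.069; II: 68.64; III: 77.5.
Overall E[X²] = 0.5·25.069 + 0.333333·68.64 + 0.166667·77.5 = 48.3312.

48.3312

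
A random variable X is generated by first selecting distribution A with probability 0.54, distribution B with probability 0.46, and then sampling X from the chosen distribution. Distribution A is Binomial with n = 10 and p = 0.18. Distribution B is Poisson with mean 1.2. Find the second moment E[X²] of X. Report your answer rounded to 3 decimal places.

3.761

For each component E[X²] = Var + (mean)², giving A: 4.716; B: 2.64.
Overall E[X²] = 0.54·4.716 + 0.46·2.64 = 3.76104.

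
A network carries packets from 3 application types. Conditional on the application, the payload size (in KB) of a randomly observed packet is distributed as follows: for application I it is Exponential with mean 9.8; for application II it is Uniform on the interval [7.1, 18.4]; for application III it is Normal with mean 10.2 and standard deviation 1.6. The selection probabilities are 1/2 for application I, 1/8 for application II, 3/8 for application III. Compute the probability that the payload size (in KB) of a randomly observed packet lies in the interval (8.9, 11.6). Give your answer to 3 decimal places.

Conditional on each application, P(8.9 < X < 11.6): I: 0.0971122; II: 0.238938; III: 0.600961.
By total probability, P(8.9 < X < 11.6) = 0.5·0.0971122 + 0.125·0.238938 + 0.375·0.600961 = 0.303784.

0.304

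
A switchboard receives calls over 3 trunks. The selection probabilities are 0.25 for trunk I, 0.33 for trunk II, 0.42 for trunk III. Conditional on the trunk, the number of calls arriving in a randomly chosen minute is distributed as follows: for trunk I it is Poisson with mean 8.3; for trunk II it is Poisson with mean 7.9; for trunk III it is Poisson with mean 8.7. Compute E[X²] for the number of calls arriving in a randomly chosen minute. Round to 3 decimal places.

For each component E[X²] = Var + (mean)², giving I: 77.19; II: 70.31; III: 84.39.
Overall E[X²] = 0.25·77.19 + 0.33·70.31 + 0.42·84.39 = 77.9436.

77.944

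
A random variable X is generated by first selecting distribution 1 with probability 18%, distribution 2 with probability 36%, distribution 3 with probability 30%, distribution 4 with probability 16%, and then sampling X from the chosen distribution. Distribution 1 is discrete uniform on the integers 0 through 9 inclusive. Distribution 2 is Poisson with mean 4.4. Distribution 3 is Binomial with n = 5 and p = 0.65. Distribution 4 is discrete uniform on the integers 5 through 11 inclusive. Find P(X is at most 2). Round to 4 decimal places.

0.1912

Conditional on each component, P(X ≤ 2): 1: 0.3; 2: 0.185142; 3: 0.235169; 4: 0.
By total probability, P(X ≤ 2) = 0.18·0.3 + 0.36·0.185142 + 0.3·0.235169 + 0.16·0 = 0.191202.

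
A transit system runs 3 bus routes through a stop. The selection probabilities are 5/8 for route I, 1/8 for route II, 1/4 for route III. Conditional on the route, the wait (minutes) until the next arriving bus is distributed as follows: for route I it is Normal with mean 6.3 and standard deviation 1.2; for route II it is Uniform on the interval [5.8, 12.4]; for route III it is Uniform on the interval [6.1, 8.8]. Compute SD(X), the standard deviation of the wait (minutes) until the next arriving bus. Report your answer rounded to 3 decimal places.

1.552

Per component, I: μ=6.3, E[X²]=41.13; II: μ=9.1, E[X²]=86.44; III: μ=7.45, E[X²]=56.11.
E[X] = 0.625·6.3 + 0.125·9.1 + 0.25·7.45 = 6.9375.
E[X²] = 0.625·41.13 + 0.125·86.44 + 0.25·56.11 = 50.5387.
Var(X) = E[X²] − (E[X])² = 50.5387 − 48.1289 = 2.40984.
SD(X) = √2.40984 = 1.55237.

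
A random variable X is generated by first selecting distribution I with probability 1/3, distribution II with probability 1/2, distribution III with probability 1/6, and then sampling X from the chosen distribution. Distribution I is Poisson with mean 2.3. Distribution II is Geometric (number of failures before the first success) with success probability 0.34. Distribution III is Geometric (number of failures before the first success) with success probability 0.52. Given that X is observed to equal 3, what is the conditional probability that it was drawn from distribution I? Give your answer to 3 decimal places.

Likelihoods P(X=3 | ·): I: 0.203308; II: 0.0977486; III: 0.0575078.
Posterior ∝ prior × likelihood. Numerator for I: 0.333333·0.203308 = 0.0677694.
Normalizing constant: 0.333333·0.203308 + 0.5·0.0977486 + 0.166667·0.0575078 = 0.126228.
P(I | observation) = 0.0677694 / 0.126228 = 0.536879.

0.537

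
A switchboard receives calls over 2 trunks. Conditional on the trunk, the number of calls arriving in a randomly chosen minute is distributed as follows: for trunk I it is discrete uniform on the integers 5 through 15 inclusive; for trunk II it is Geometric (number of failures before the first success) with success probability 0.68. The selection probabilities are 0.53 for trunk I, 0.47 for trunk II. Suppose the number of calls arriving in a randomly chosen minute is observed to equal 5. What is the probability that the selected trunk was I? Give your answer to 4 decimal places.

Likelihoods P(X=5 | ·): I: 0.0909091; II: 0.0022817.
Posterior ∝ prior × likelihood. Numerator for I: 0.53·0.0909091 = 0.0481818.
Normalizing constant: 0.53·0.0909091 + 0.47·0.0022817 = 0.0492542.
P(I | observation) = 0.0481818 / 0.0492542 = 0.978227.

0.9782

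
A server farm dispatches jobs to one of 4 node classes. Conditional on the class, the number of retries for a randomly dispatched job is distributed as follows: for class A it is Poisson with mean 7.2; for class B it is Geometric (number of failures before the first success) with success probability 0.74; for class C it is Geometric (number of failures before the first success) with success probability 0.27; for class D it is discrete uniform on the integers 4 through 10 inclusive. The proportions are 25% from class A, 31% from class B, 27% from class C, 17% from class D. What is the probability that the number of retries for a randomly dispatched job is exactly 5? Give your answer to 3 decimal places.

Conditional on each class, P(X = 5): A: 0.120382; B: 0.000879222; C: 0.0559729; D: 0.142857.
By total probability, P(X = 5) = 0.25·0.120382 + 0.31·0.000879222 + 0.27·0.0559729 + 0.17·0.142857 = 0.0697664.

0.070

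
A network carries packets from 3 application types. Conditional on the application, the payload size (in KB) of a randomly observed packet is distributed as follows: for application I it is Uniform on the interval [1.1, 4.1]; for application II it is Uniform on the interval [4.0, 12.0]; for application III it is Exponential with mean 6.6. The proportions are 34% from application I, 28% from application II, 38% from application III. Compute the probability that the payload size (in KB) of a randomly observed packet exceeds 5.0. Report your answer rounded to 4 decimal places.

Conditional on each application, P(X > 5.0): I: 0; II: 0.875; III: 0.468802.
By total probability, P(X > 5.0) = 0.34·0 + 0.28·0.875 + 0.38·0.468802 = 0.423145.

0.4231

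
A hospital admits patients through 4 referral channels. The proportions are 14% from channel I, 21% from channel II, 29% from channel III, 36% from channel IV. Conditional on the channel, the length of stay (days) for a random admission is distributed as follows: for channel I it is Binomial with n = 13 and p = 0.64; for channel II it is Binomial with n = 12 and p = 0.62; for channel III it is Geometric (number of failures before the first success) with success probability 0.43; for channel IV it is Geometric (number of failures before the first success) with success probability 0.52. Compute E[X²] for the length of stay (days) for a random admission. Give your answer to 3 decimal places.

24.678

For each component E[X²] = Var + (mean)², giving I: 72.2176; II: 58.1808; III: 4.83991; IV: 2.62722.
Overall E[X²] = 0.14·72.2176 + 0.21·58.1808 + 0.29·4.83991 + 0.36·2.62722 = 24.6778.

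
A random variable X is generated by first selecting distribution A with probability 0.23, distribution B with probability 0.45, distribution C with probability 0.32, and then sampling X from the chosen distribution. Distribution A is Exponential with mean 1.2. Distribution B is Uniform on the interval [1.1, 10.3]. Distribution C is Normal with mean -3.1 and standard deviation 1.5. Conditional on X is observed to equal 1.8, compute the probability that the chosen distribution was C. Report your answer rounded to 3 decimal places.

Likelihoods f(1.8 | ·): A: 0.185942; B: 0.108696; C: 0.0012812.
Posterior ∝ prior × likelihood. Numerator for C: 0.32·0.0012812 = 0.000409984.
Normalizing constant: 0.23·0.185942 + 0.45·0.108696 + 0.32·0.0012812 = 0.0920896.
P(C | observation) = 0.000409984 / 0.0920896 = 0.00445201.

0.004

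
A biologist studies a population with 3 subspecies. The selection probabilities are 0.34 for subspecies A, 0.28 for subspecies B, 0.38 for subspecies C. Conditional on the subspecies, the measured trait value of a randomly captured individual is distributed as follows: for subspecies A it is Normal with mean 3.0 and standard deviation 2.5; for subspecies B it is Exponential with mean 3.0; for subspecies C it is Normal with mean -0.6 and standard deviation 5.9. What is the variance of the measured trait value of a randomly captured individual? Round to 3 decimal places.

20.926

Per component, A: μ=3, E[X²]=15.25; B: μ=3, E[X²]=18; C: μ=-0.6, E[X²]=35.17.
E[X] = 0.34·3 + 0.28·3 + 0.38·-0.6 = 1.632.
E[X²] = 0.34·15.25 + 0.28·18 + 0.38·35.17 = 23.5896.
Var(X) = E[X²] − (E[X])² = 23.5896 − 2.66342 = 20.9262.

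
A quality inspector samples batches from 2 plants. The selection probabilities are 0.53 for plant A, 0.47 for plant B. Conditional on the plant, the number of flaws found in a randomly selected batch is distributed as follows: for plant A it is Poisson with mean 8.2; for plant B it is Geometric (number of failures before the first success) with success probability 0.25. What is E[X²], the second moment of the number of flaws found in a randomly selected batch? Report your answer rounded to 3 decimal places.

49.853

For each component E[X²] = Var + (mean)², giving A: 75.44; B: 21.
Overall E[X²] = 0.53·75.44 + 0.47·21 = 49.8532.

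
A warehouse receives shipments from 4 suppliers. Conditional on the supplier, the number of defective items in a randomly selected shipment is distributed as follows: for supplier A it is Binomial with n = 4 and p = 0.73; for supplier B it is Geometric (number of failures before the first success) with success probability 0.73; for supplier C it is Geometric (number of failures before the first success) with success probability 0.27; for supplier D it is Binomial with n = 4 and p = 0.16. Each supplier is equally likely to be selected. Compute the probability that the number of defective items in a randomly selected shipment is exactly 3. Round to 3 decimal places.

Conditional on each supplier, P(X = 3): A: 0.420138; B: 0.0143686; C: 0.105035; D: 0.0137626.
By total probability, P(X = 3) = 0.25·0.420138 + 0.25·0.0143686 + 0.25·0.105035 + 0.25·0.0137626 = 0.138326.

0.138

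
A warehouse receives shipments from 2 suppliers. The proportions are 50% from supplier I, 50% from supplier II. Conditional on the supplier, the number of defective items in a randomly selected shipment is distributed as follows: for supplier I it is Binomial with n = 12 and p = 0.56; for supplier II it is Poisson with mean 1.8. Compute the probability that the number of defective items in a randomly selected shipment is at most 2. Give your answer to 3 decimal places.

0.369

Conditional on each supplier, P(X ≤ 2): I: 0.00648603; II: 0.730621.
By total probability, P(X ≤ 2) = 0.5·0.00648603 + 0.5·0.730621 = 0.368554.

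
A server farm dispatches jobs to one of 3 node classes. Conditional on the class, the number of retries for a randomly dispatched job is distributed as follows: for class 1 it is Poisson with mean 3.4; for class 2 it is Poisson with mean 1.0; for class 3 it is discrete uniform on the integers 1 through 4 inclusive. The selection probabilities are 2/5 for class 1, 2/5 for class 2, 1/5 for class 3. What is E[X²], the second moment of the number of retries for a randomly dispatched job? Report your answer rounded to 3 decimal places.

8.284

For each component E[X²] = Var + (mean)², giving 1: 14.96; 2: 2; 3: 7.5.
Overall E[X²] = 0.4·14.96 + 0.4·2 + 0.2·7.5 = 8.284.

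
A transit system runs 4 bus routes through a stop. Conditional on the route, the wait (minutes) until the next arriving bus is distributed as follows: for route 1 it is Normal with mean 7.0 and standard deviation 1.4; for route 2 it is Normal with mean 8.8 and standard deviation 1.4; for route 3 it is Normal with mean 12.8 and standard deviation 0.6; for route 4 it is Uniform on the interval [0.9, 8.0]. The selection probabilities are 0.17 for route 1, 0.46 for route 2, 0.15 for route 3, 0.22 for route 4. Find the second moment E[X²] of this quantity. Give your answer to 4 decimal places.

75.0979

For each component E[X²] = Var + (mean)², giving 1: 50.96; 2: 79.4; 3: 164.2; 4: 24.0033.
Overall E[X²] = 0.17·50.96 + 0.46·79.4 + 0.15·164.2 + 0.22·24.0033 = 75.0979.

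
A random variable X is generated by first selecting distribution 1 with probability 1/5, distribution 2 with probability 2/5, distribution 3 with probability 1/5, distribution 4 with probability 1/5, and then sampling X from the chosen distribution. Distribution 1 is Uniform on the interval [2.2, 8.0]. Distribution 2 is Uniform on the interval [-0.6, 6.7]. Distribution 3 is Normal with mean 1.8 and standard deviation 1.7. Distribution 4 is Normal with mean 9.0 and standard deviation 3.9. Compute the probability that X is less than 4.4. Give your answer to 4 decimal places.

Conditional on each component, P(X < 4.4): 1: 0.37931; 2: 0.684932; 3: 0.936919; 4: 0.119102.
By total probability, P(X < 4.4) = 0.2·0.37931 + 0.4·0.684932 + 0.2·0.936919 + 0.2·0.119102 = 0.561039.

0.5610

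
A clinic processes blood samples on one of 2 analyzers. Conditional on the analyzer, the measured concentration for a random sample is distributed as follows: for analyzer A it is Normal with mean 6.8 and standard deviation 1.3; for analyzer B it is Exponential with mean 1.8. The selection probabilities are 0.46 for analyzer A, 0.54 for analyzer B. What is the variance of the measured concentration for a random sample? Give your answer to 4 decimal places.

8.7370

Per component, A: μ=6.8, E[X²]=47.93; B: μ=1.8, E[X²]=6.48.
E[X] = 0.46·6.8 + 0.54·1.8 = 4.1.
E[X²] = 0.46·47.93 + 0.54·6.48 = 25.547.
Var(X) = E[X²] − (E[X])² = 25.547 − 16.81 = 8.737.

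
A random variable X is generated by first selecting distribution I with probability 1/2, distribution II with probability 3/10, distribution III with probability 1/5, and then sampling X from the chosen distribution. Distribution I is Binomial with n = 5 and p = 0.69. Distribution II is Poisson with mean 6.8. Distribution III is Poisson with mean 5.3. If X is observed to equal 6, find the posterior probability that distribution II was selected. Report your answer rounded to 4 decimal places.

Likelihoods P(X=6 | ·): I: 0; II: 0.152939; III: 0.15366.
Posterior ∝ prior × likelihood. Numerator for II: 0.3·0.152939 = 0.0458817.
Normalizing constant: 0.5·0 + 0.3·0.152939 + 0.2·0.15366 = 0.0766138.
P(II | observation) = 0.0458817 / 0.0766138 = 0.59887.

0.5989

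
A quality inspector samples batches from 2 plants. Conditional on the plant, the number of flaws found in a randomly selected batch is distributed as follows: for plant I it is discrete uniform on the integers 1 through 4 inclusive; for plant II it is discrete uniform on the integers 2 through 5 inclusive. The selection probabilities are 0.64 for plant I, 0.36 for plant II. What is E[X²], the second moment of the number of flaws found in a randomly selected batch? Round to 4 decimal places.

9.6600

For each component E[X²] = Var + (mean)², giving I: 7.5; II: 13.5.
Overall E[X²] = 0.64·7.5 + 0.36·13.5 = 9.66.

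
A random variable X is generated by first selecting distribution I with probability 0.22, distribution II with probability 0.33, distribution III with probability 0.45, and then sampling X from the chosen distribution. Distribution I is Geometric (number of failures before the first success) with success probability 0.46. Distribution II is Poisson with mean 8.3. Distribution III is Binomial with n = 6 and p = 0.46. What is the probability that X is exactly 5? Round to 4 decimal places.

Conditional on each component, P(X = 5): I: 0.0211216; II: 0.0815765; III: 0.066732.
By total probability, P(X = 5) = 0.22·0.0211216 + 0.33·0.0815765 + 0.45·0.066732 = 0.0615964.

0.0616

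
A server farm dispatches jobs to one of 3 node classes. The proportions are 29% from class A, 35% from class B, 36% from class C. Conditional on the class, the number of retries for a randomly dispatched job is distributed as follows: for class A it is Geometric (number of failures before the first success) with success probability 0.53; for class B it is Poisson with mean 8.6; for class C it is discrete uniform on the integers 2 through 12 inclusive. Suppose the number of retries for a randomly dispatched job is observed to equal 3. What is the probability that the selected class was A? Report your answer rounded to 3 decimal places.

Likelihoods P(X=3 | ·): A: 0.0550262; B: 0.0195169; C: 0.0909091.
Posterior ∝ prior × likelihood. Numerator for A: 0.29·0.0550262 = 0.0159576.
Normalizing constant: 0.29·0.0550262 + 0.35·0.0195169 + 0.36·0.0909091 = 0.0555158.
P(A | observation) = 0.0159576 / 0.0555158 = 0.287442.

0.287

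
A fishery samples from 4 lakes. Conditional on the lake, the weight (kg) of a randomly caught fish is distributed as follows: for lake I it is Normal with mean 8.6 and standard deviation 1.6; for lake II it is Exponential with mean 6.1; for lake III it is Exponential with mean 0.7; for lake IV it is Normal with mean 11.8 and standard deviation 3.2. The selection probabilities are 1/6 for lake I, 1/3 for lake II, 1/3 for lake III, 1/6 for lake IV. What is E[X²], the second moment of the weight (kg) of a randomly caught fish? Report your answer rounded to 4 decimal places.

For each component E[X²] = Var + (mean)², giving I: 76.52; II: 74.42; III: 0.98; IV: 149.48.
Overall E[X²] = 0.166667·76.52 + 0.333333·74.42 + 0.333333·0.98 + 0.166667·149.48 = 62.8.

62.8000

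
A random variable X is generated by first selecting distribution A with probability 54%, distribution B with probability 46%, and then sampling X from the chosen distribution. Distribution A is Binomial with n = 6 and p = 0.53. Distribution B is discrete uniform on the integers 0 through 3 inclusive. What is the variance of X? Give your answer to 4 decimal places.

Per component, A: μ=3.18, E[X²]=11.607; B: μ=1.5, E[X²]=3.5.
E[X] = 0.54·3.18 + 0.46·1.5 = 2.4072.
E[X²] = 0.54·11.607 + 0.46·3.5 = 7.87778.
Var(X) = E[X²] − (E[X])² = 7.87778 − 5.79461 = 2.08317.

2.0832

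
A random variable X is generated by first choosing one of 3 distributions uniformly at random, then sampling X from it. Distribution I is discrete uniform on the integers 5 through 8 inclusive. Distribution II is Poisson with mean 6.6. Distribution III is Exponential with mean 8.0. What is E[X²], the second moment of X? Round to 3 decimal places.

For each component E[X²] = Var + (mean)², giving I: 43.5; II: 50.16; III: 128.
Overall E[X²] = 0.333333·43.5 + 0.333333·50.16 + 0.333333·128 = 73.8867.

73.887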